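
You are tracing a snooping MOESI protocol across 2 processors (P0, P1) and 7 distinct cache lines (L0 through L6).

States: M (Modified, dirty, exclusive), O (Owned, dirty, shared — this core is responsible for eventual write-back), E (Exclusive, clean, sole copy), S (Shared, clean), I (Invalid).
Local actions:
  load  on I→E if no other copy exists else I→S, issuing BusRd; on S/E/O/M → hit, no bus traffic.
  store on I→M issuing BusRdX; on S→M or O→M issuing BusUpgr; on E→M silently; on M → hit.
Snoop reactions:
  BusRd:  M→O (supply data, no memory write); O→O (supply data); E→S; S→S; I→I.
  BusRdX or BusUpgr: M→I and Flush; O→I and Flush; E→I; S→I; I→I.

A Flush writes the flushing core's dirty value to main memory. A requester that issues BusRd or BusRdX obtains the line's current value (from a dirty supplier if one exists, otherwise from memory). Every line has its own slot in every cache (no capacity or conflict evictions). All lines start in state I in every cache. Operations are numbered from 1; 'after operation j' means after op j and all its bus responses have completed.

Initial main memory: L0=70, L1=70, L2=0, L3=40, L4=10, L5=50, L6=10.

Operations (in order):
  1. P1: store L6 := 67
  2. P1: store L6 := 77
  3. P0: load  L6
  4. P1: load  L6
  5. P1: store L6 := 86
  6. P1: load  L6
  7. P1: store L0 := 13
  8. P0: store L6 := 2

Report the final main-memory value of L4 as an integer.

step 1: P1: store L6 := 67  ⟶  IM  (L6)  txn=BusRdX  M[L6]=10
step 2: P1: store L6 := 77  ⟶  IM  (L6)  txn=∅  M[L6]=10
step 3: P0: load  L6  ⟶  SO  (L6)  txn=BusRd  M[L6]=10
step 4: P1: load  L6  ⟶  SO  (L6)  txn=∅  M[L6]=10
step 5: P1: store L6 := 86  ⟶  IM  (L6)  txn=BusUpgr  M[L6]=10
step 6: P1: load  L6  ⟶  IM  (L6)  txn=∅  M[L6]=10
step 7: P1: store L0 := 13  ⟶  IM  (L0)  txn=BusRdX  M[L0]=70
step 8: P0: store L6 := 2  ⟶  MI  (L6)  txn=BusRdX+Flush  M[L6]=86

memory[L4] = 10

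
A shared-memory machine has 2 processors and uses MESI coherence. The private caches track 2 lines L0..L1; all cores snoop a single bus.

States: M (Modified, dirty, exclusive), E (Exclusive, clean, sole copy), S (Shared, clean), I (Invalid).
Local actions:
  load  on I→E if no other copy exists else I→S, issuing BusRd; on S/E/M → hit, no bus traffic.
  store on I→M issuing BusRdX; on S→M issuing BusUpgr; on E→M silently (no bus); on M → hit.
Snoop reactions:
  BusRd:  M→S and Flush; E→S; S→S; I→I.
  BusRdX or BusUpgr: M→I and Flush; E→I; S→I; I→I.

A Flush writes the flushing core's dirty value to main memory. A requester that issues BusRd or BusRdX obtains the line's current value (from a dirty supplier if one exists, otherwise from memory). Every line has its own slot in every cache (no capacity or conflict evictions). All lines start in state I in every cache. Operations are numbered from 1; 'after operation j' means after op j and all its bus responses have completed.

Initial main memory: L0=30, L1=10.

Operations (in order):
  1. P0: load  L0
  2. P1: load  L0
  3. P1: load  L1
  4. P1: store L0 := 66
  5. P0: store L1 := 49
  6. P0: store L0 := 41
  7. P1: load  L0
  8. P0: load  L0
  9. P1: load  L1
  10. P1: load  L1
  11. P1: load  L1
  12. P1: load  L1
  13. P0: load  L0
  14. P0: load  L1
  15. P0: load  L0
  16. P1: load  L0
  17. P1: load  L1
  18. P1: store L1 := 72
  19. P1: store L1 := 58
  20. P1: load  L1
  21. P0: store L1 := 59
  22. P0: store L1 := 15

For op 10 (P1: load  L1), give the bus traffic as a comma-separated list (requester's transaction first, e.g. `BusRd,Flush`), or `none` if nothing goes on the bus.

bus = none

1. P0: load  L0  bus=[BusRd]  L0: P0=E P1=I  mem[L0]=30
2. P1: load  L0  bus=[BusRd]  L0: P0=S P1=S  mem[L0]=30
3. P1: load  L1  bus=[BusRd]  L1: P0=I P1=E  mem[L1]=10
4. P1: store L0 := 66  bus=[BusUpgr]  L0: P0=I P1=M  mem[L0]=30
5. P0: store L1 := 49  bus=[BusRdX]  L1: P0=M P1=I  mem[L1]=10
6. P0: store L0 := 41  bus=[BusRdX,Flush]  L0: P0=M P1=I  mem[L0]=66
7. P1: load  L0  bus=[BusRd,Flush]  L0: P0=S P1=S  mem[L0]=41
8. P0: load  L0  bus=[-]  L0: P0=S P1=S  mem[L0]=41
9. P1: load  L1  bus=[BusRd,Flush]  L1: P0=S P1=S  mem[L1]=49
10. P1: load  L1  bus=[-]  L1: P0=S P1=S  mem[L1]=49
11. P1: load  L1  bus=[-]  L1: P0=S P1=S  mem[L1]=49
12. P1: load  L1  bus=[-]  L1: P0=S P1=S  mem[L1]=49
13. P0: load  L0  bus=[-]  L0: P0=S P1=S  mem[L0]=41
14. P0: load  L1  bus=[-]  L1: P0=S P1=S  mem[L1]=49
15. P0: load  L0  bus=[-]  L0: P0=S P1=S  mem[L0]=41
16. P1: load  L0  bus=[-]  L0: P0=S P1=S  mem[L0]=41
17. P1: load  L1  bus=[-]  L1: P0=S P1=S  mem[L1]=49
18. P1: store L1 := 72  bus=[BusUpgr]  L1: P0=I P1=M  mem[L1]=49
19. P1: store L1 := 58  bus=[-]  L1: P0=I P1=M  mem[L1]=49
20. P1: load  L1  bus=[-]  L1: P0=I P1=M  mem[L1]=49
21. P0: store L1 := 59  bus=[BusRdX,Flush]  L1: P0=M P1=I  mem[L1]=58
22. P0: store L1 := 15  bus=[-]  L1: P0=M P1=I  mem[L1]=58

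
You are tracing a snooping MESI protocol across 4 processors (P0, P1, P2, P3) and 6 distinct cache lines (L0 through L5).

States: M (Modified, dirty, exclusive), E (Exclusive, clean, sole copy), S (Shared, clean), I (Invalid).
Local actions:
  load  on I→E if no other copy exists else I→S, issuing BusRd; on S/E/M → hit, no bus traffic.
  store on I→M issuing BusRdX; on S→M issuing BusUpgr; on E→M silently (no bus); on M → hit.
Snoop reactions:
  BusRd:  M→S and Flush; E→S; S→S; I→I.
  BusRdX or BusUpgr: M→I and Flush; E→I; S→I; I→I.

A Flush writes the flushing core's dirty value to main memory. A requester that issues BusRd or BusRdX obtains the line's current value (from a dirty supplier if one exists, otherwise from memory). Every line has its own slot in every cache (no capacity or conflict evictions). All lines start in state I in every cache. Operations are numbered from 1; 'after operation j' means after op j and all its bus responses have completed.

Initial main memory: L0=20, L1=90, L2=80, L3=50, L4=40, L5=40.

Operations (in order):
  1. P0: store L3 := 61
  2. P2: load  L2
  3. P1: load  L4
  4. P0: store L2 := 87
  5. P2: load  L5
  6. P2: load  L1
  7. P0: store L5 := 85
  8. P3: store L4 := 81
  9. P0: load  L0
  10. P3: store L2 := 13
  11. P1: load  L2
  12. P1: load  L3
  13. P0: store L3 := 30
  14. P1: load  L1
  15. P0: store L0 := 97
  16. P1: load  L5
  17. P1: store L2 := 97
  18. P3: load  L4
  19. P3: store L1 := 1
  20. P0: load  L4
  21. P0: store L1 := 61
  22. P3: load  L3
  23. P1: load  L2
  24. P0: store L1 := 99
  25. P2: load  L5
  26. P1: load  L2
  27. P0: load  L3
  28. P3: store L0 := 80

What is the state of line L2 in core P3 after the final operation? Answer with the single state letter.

state = I

1. P0: store L3 := 61  bus=[BusRdX]  L3: P0=M P1=I P2=I P3=I  mem[L3]=50
2. P2: load  L2  bus=[BusRd]  L2: P0=I P1=I P2=E P3=I  mem[L2]=80
3. P1: load  L4  bus=[BusRd]  L4: P0=I P1=E P2=I P3=I  mem[L4]=40
4. P0: store L2 := 87  bus=[BusRdX]  L2: P0=M P1=I P2=I P3=I  mem[L2]=80
5. P2: load  L5  bus=[BusRd]  L5: P0=I P1=I P2=E P3=I  mem[L5]=40
6. P2: load  L1  bus=[BusRd]  L1: P0=I P1=I P2=E P3=I  mem[L1]=90
7. P0: store L5 := 85  bus=[BusRdX]  L5: P0=M P1=I P2=I P3=I  mem[L5]=40
8. P3: store L4 := 81  bus=[BusRdX]  L4: P0=I P1=I P2=I P3=M  mem[L4]=40
9. P0: load  L0  bus=[BusRd]  L0: P0=E P1=I P2=I P3=I  mem[L0]=20
10. P3: store L2 := 13  bus=[BusRdX,Flush]  L2: P0=I P1=I P2=I P3=M  mem[L2]=87
11. P1: load  L2  bus=[BusRd,Flush]  L2: P0=I P1=S P2=I P3=S  mem[L2]=13
12. P1: load  L3  bus=[BusRd,Flush]  L3: P0=S P1=S P2=I P3=I  mem[L3]=61
13. P0: store L3 := 30  bus=[BusUpgr]  L3: P0=M P1=I P2=I P3=I  mem[L3]=61
14. P1: load  L1  bus=[BusRd]  L1: P0=I P1=S P2=S P3=I  mem[L1]=90
15. P0: store L0 := 97  bus=[-]  L0: P0=M P1=I P2=I P3=I  mem[L0]=20
16. P1: load  L5  bus=[BusRd,Flush]  L5: P0=S P1=S P2=I P3=I  mem[L5]=85
17. P1: store L2 := 97  bus=[BusUpgr]  L2: P0=I P1=M P2=I P3=I  mem[L2]=13
18. P3: load  L4  bus=[-]  L4: P0=I P1=I P2=I P3=M  mem[L4]=40
19. P3: store L1 := 1  bus=[BusRdX]  L1: P0=I P1=I P2=I P3=M  mem[L1]=90
20. P0: load  L4  bus=[BusRd,Flush]  L4: P0=S P1=I P2=I P3=S  mem[L4]=81
21. P0: store L1 := 61  bus=[BusRdX,Flush]  L1: P0=M P1=I P2=I P3=I  mem[L1]=1
22. P3: load  L3  bus=[BusRd,Flush]  L3: P0=S P1=I P2=I P3=S  mem[L3]=30
23. P1: load  L2  bus=[-]  L2: P0=I P1=M P2=I P3=I  mem[L2]=13
24. P0: store L1 := 99  bus=[-]  L1: P0=M P1=I P2=I P3=I  mem[L1]=1
25. P2: load  L5  bus=[BusRd]  L5: P0=S P1=S P2=S P3=I  mem[L5]=85
26. P1: load  L2  bus=[-]  L2: P0=I P1=M P2=I P3=I  mem[L2]=13
27. P0: load  L3  bus=[-]  L3: P0=S P1=I P2=I P3=S  mem[L3]=30
28. P3: store L0 := 80  bus=[BusRdX,Flush]  L0: P0=I P1=I P2=I P3=M  mem[L0]=97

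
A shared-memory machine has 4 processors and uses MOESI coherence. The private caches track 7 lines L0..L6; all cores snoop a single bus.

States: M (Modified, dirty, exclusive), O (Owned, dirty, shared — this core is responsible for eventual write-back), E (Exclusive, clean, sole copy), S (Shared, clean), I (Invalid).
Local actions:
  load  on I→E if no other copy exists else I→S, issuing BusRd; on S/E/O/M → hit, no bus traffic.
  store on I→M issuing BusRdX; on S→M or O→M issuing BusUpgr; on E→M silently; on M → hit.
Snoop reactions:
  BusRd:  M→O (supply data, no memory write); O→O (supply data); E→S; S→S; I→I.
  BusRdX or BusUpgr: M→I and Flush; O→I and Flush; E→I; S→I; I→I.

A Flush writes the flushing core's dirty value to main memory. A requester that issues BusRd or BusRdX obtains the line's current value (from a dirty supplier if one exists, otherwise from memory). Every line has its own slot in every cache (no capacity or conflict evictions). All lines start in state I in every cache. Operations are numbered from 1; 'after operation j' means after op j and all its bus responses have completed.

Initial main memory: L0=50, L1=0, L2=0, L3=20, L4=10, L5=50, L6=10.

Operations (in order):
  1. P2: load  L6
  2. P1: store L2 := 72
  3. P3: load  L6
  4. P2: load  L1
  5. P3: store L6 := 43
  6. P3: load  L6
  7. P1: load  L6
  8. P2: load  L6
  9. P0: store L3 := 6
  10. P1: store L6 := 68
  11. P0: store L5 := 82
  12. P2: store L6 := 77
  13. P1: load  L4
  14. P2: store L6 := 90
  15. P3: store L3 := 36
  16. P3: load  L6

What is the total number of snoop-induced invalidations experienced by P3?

[1] P2: load  L6 | P0:I, P1:I, P2:E(10), P3:I | bus: BusRd
[2] P1: store L2 := 72 | P0:I, P1:M(72), P2:I, P3:I | bus: BusRdX
[3] P3: load  L6 | P0:I, P1:I, P2:S(10), P3:S(10) | bus: BusRd
[4] P2: load  L1 | P0:I, P1:I, P2:E(0), P3:I | bus: BusRd
[5] P3: store L6 := 43 | P0:I, P1:I, P2:I, P3:M(43) | bus: BusUpgr
[6] P3: load  L6 | P0:I, P1:I, P2:I, P3:M(43) | bus: none
[7] P1: load  L6 | P0:I, P1:S(43), P2:I, P3:O(43) | bus: BusRd
[8] P2: load  L6 | P0:I, P1:S(43), P2:S(43), P3:O(43) | bus: BusRd
[9] P0: store L3 := 6 | P0:M(6), P1:I, P2:I, P3:I | bus: BusRdX
[10] P1: store L6 := 68 | P0:I, P1:M(68), P2:I, P3:I | bus: BusUpgr,Flush
[11] P0: store L5 := 82 | P0:M(82), P1:I, P2:I, P3:I | bus: BusRdX
[12] P2: store L6 := 77 | P0:I, P1:I, P2:M(77), P3:I | bus: BusRdX,Flush
[13] P1: load  L4 | P0:I, P1:E(10), P2:I, P3:I | bus: BusRd
[14] P2: store L6 := 90 | P0:I, P1:I, P2:M(90), P3:I | bus: none
[15] P3: store L3 := 36 | P0:I, P1:I, P2:I, P3:M(36) | bus: BusRdX,Flush
[16] P3: load  L6 | P0:I, P1:I, P2:O(90), P3:S(90) | bus: BusRd

invalidations = 1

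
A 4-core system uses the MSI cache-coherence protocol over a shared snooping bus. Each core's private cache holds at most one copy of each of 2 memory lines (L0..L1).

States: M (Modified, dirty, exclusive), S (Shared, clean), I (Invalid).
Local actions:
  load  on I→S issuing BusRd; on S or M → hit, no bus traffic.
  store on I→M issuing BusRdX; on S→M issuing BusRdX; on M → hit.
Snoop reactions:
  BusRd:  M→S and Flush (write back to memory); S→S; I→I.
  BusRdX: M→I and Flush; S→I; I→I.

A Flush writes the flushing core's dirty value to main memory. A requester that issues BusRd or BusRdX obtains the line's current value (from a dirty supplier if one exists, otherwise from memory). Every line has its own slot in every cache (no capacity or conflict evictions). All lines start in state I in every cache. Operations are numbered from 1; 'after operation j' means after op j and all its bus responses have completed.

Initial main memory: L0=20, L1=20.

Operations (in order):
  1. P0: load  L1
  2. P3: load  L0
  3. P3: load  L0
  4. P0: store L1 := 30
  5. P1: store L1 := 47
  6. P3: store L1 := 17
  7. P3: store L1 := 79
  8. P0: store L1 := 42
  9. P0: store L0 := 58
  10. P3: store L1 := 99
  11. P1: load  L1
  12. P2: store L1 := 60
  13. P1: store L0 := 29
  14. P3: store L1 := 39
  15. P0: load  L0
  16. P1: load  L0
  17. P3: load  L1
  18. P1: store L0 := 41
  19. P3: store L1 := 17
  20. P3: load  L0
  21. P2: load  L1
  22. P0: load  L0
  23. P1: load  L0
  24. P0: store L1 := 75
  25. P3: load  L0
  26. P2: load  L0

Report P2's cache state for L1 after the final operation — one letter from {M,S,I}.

1. P0: load  L1  bus=[BusRd]  L1: P0=S P1=I P2=I P3=I  mem[L1]=20
2. P3: load  L0  bus=[BusRd]  L0: P0=I P1=I P2=I P3=S  mem[L0]=20
3. P3: load  L0  bus=[-]  L0: P0=I P1=I P2=I P3=S  mem[L0]=20
4. P0: store L1 := 30  bus=[BusRdX]  L1: P0=M P1=I P2=I P3=I  mem[L1]=20
5. P1: store L1 := 47  bus=[BusRdX,Flush]  L1: P0=I P1=M P2=I P3=I  mem[L1]=30
6. P3: store L1 := 17  bus=[BusRdX,Flush]  L1: P0=I P1=I P2=I P3=M  mem[L1]=47
7. P3: store L1 := 79  bus=[-]  L1: P0=I P1=I P2=I P3=M  mem[L1]=47
8. P0: store L1 := 42  bus=[BusRdX,Flush]  L1: P0=M P1=I P2=I P3=I  mem[L1]=79
9. P0: store L0 := 58  bus=[BusRdX]  L0: P0=M P1=I P2=I P3=I  mem[L0]=20
10. P3: store L1 := 99  bus=[BusRdX,Flush]  L1: P0=I P1=I P2=I P3=M  mem[L1]=42
11. P1: load  L1  bus=[BusRd,Flush]  L1: P0=I P1=S P2=I P3=S  mem[L1]=99
12. P2: store L1 := 60  bus=[BusRdX]  L1: P0=I P1=I P2=M P3=I  mem[L1]=99
13. P1: store L0 := 29  bus=[BusRdX,Flush]  L0: P0=I P1=M P2=I P3=I  mem[L0]=58
14. P3: store L1 := 39  bus=[BusRdX,Flush]  L1: P0=I P1=I P2=I P3=M  mem[L1]=60
15. P0: load  L0  bus=[BusRd,Flush]  L0: P0=S P1=S P2=I P3=I  mem[L0]=29
16. P1: load  L0  bus=[-]  L0: P0=S P1=S P2=I P3=I  mem[L0]=29
17. P3: load  L1  bus=[-]  L1: P0=I P1=I P2=I P3=M  mem[L1]=60
18. P1: store L0 := 41  bus=[BusRdX]  L0: P0=I P1=M P2=I P3=I  mem[L0]=29
19. P3: store L1 := 17  bus=[-]  L1: P0=I P1=I P2=I P3=M  mem[L1]=60
20. P3: load  L0  bus=[BusRd,Flush]  L0: P0=I P1=S P2=I P3=S  mem[L0]=41
21. P2: load  L1  bus=[BusRd,Flush]  L1: P0=I P1=I P2=S P3=S  mem[L1]=17
22. P0: load  L0  bus=[BusRd]  L0: P0=S P1=S P2=I P3=S  mem[L0]=41
23. P1: load  L0  bus=[-]  L0: P0=S P1=S P2=I P3=S  mem[L0]=41
24. P0: store L1 := 75  bus=[BusRdX]  L1: P0=M P1=I P2=I P3=I  mem[L1]=17
25. P3: load  L0  bus=[-]  L0: P0=S P1=S P2=I P3=S  mem[L0]=41
26. P2: load  L0  bus=[BusRd]  L0: P0=S P1=S P2=S P3=S  mem[L0]=41

state = I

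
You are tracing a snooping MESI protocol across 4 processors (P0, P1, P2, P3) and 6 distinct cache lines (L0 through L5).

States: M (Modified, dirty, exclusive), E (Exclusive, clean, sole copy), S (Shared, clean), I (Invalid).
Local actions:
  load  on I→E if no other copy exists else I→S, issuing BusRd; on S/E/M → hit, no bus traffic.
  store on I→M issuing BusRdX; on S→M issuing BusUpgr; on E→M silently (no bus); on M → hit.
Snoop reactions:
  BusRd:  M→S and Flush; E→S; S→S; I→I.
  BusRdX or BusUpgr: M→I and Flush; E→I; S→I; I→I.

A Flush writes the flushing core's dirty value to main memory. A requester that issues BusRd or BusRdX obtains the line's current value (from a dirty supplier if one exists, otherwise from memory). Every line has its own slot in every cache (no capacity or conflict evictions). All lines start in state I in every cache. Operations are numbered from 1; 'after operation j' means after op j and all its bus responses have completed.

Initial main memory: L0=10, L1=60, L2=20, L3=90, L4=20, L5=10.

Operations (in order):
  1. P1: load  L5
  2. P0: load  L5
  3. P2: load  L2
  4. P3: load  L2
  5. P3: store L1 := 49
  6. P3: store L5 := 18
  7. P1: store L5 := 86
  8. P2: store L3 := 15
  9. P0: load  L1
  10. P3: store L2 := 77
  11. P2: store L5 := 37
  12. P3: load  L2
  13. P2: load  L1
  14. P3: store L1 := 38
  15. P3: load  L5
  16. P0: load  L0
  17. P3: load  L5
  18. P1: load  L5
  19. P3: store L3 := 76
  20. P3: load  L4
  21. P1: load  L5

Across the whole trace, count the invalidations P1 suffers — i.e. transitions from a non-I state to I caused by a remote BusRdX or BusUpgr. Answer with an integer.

invalidations = 2

[1] P1: load  L5 | P0:I, P1:E(10), P2:I, P3:I | bus: BusRd
[2] P0: load  L5 | P0:S(10), P1:S(10), P2:I, P3:I | bus: BusRd
[3] P2: load  L2 | P0:I, P1:I, P2:E(20), P3:I | bus: BusRd
[4] P3: load  L2 | P0:I, P1:I, P2:S(20), P3:S(20) | bus: BusRd
[5] P3: store L1 := 49 | P0:I, P1:I, P2:I, P3:M(49) | bus: BusRdX
[6] P3: store L5 := 18 | P0:I, P1:I, P2:I, P3:M(18) | bus: BusRdX
[7] P1: store L5 := 86 | P0:I, P1:M(86), P2:I, P3:I | bus: BusRdX,Flush
[8] P2: store L3 := 15 | P0:I, P1:I, P2:M(15), P3:I | bus: BusRdX
[9] P0: load  L1 | P0:S(49), P1:I, P2:I, P3:S(49) | bus: BusRd,Flush
[10] P3: store L2 := 77 | P0:I, P1:I, P2:I, P3:M(77) | bus: BusUpgr
[11] P2: store L5 := 37 | P0:I, P1:I, P2:M(37), P3:I | bus: BusRdX,Flush
[12] P3: load  L2 | P0:I, P1:I, P2:I, P3:M(77) | bus: none
[13] P2: load  L1 | P0:S(49), P1:I, P2:S(49), P3:S(49) | bus: BusRd
[14] P3: store L1 := 38 | P0:I, P1:I, P2:I, P3:M(38) | bus: BusUpgr
[15] P3: load  L5 | P0:I, P1:I, P2:S(37), P3:S(37) | bus: BusRd,Flush
[16] P0: load  L0 | P0:E(10), P1:I, P2:I, P3:I | bus: BusRd
[17] P3: load  L5 | P0:I, P1:I, P2:S(37), P3:S(37) | bus: none
[18] P1: load  L5 | P0:I, P1:S(37), P2:S(37), P3:S(37) | bus: BusRd
[19] P3: store L3 := 76 | P0:I, P1:I, P2:I, P3:M(76) | bus: BusRdX,Flush
[20] P3: load  L4 | P0:I, P1:I, P2:I, P3:E(20) | bus: BusRd
[21] P1: load  L5 | P0:I, P1:S(37), P2:S(37), P3:S(37) | bus: none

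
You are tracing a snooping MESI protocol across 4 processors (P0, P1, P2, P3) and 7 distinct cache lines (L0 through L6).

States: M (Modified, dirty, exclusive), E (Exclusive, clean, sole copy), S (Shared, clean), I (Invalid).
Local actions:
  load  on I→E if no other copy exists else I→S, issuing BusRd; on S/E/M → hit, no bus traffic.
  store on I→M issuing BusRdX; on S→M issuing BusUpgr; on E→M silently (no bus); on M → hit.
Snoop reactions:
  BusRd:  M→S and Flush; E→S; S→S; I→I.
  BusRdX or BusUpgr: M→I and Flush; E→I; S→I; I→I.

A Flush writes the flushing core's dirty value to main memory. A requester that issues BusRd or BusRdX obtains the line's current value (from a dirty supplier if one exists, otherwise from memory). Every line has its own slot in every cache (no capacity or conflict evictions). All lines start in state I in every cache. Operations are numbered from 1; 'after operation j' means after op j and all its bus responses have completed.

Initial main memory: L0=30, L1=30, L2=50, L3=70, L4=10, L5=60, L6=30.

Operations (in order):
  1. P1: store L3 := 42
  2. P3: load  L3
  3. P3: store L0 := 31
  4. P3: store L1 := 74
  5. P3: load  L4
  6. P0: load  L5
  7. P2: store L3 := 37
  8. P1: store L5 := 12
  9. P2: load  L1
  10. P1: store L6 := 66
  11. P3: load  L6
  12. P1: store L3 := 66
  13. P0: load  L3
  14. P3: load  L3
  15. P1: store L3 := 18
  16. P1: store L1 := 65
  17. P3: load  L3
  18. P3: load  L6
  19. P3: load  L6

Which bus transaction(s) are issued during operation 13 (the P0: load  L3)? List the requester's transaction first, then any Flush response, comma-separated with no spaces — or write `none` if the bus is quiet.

step 1: P1: store L3 := 42  ⟶  IMII  (L3)  txn=BusRdX  M[L3]=70
step 2: P3: load  L3  ⟶  ISIS  (L3)  txn=BusRd+Flush  M[L3]=42
step 3: P3: store L0 := 31  ⟶  IIIM  (L0)  txn=BusRdX  M[L0]=30
step 4: P3: store L1 := 74  ⟶  IIIM  (L1)  txn=BusRdX  M[L1]=30
step 5: P3: load  L4  ⟶  IIIE  (L4)  txn=BusRd  M[L4]=10
step 6: P0: load  L5  ⟶  EIII  (L5)  txn=BusRd  M[L5]=60
step 7: P2: store L3 := 37  ⟶  IIMI  (L3)  txn=BusRdX  M[L3]=42
step 8: P1: store L5 := 12  ⟶  IMII  (L5)  txn=BusRdX  M[L5]=60
step 9: P2: load  L1  ⟶  IISS  (L1)  txn=BusRd+Flush  M[L1]=74
step 10: P1: store L6 := 66  ⟶  IMII  (L6)  txn=BusRdX  M[L6]=30
step 11: P3: load  L6  ⟶  ISIS  (L6)  txn=BusRd+Flush  M[L6]=66
step 12: P1: store L3 := 66  ⟶  IMII  (L3)  txn=BusRdX+Flush  M[L3]=37
step 13: P0: load  L3  ⟶  SSII  (L3)  txn=BusRd+Flush  M[L3]=66
step 14: P3: load  L3  ⟶  SSIS  (L3)  txn=BusRd  M[L3]=66
step 15: P1: store L3 := 18  ⟶  IMII  (L3)  txn=BusUpgr  M[L3]=66
step 16: P1: store L1 := 65  ⟶  IMII  (L1)  txn=BusRdX  M[L1]=74
step 17: P3: load  L3  ⟶  ISIS  (L3)  txn=BusRd+Flush  M[L3]=18
step 18: P3: load  L6  ⟶  ISIS  (L6)  txn=∅  M[L6]=66
step 19: P3: load  L6  ⟶  ISIS  (L6)  txn=∅  M[L6]=66

bus = BusRd,Flush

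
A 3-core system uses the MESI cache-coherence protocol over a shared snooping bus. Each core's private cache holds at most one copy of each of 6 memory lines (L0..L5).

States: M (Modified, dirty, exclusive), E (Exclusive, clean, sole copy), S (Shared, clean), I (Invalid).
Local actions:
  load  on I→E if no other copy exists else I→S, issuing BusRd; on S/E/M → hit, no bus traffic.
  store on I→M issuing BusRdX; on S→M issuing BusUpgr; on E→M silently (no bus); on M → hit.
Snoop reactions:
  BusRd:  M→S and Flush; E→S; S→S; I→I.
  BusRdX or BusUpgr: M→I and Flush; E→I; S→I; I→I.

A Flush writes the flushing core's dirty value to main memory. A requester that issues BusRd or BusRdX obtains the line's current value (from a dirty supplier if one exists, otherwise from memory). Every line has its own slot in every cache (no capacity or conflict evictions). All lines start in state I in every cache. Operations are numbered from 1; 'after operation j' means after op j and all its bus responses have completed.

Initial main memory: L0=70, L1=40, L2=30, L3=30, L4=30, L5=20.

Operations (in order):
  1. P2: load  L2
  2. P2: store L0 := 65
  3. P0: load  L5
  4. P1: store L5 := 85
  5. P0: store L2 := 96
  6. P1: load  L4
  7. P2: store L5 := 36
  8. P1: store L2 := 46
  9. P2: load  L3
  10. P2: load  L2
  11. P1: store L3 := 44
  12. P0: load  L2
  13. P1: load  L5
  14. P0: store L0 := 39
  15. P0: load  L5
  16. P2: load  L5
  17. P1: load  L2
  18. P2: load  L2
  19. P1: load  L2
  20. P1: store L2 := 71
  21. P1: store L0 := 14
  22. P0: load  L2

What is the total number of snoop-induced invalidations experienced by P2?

invalidations = 4

1. P2: load  L2  bus=[BusRd]  L2: P0=I P1=I P2=E  mem[L2]=30
2. P2: store L0 := 65  bus=[BusRdX]  L0: P0=I P1=I P2=M  mem[L0]=70
3. P0: load  L5  bus=[BusRd]  L5: P0=E P1=I P2=I  mem[L5]=20
4. P1: store L5 := 85  bus=[BusRdX]  L5: P0=I P1=M P2=I  mem[L5]=20
5. P0: store L2 := 96  bus=[BusRdX]  L2: P0=M P1=I P2=I  mem[L2]=30
6. P1: load  L4  bus=[BusRd]  L4: P0=I P1=E P2=I  mem[L4]=30
7. P2: store L5 := 36  bus=[BusRdX,Flush]  L5: P0=I P1=I P2=M  mem[L5]=85
8. P1: store L2 := 46  bus=[BusRdX,Flush]  L2: P0=I P1=M P2=I  mem[L2]=96
9. P2: load  L3  bus=[BusRd]  L3: P0=I P1=I P2=E  mem[L3]=30
10. P2: load  L2  bus=[BusRd,Flush]  L2: P0=I P1=S P2=S  mem[L2]=46
11. P1: store L3 := 44  bus=[BusRdX]  L3: P0=I P1=M P2=I  mem[L3]=30
12. P0: load  L2  bus=[BusRd]  L2: P0=S P1=S P2=S  mem[L2]=46
13. P1: load  L5  bus=[BusRd,Flush]  L5: P0=I P1=S P2=S  mem[L5]=36
14. P0: store L0 := 39  bus=[BusRdX,Flush]  L0: P0=M P1=I P2=I  mem[L0]=65
15. P0: load  L5  bus=[BusRd]  L5: P0=S P1=S P2=S  mem[L5]=36
16. P2: load  L5  bus=[-]  L5: P0=S P1=S P2=S  mem[L5]=36
17. P1: load  L2  bus=[-]  L2: P0=S P1=S P2=S  mem[L2]=46
18. P2: load  L2  bus=[-]  L2: P0=S P1=S P2=S  mem[L2]=46
19. P1: load  L2  bus=[-]  L2: P0=S P1=S P2=S  mem[L2]=46
20. P1: store L2 := 71  bus=[BusUpgr]  L2: P0=I P1=M P2=I  mem[L2]=46
21. P1: store L0 := 14  bus=[BusRdX,Flush]  L0: P0=I P1=M P2=I  mem[L0]=39
22. P0: load  L2  bus=[BusRd,Flush]  L2: P0=S P1=S P2=I  mem[L2]=71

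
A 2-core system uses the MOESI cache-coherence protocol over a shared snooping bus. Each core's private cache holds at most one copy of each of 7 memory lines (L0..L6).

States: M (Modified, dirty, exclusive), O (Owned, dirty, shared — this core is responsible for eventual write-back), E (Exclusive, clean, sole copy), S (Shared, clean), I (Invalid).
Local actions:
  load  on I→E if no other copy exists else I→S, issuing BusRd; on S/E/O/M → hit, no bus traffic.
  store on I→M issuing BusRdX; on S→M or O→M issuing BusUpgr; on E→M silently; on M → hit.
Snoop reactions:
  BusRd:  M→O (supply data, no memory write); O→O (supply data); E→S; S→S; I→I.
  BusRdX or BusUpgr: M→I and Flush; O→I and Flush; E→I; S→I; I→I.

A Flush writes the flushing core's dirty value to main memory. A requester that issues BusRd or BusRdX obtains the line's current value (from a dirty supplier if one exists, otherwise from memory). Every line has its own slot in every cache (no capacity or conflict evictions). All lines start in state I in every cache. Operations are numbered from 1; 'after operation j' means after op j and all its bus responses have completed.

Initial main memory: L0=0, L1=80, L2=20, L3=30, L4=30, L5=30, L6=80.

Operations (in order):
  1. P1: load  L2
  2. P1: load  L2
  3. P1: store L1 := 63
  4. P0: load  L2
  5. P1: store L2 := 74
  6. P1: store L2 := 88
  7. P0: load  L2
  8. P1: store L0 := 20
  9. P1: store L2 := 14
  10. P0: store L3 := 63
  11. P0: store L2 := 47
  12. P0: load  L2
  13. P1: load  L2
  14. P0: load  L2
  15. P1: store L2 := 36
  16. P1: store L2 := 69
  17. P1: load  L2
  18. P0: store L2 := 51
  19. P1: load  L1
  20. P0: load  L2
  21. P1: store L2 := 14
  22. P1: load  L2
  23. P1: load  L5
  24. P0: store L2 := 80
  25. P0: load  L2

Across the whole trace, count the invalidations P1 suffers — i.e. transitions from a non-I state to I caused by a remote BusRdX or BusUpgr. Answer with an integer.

invalidations = 3

step 1: P1: load  L2  ⟶  IE  (L2)  txn=BusRd  M[L2]=20
step 2: P1: load  L2  ⟶  IE  (L2)  txn=∅  M[L2]=20
step 3: P1: store L1 := 63  ⟶  IM  (L1)  txn=BusRdX  M[L1]=80
step 4: P0: load  L2  ⟶  SS  (L2)  txn=BusRd  M[L2]=20
step 5: P1: store L2 := 74  ⟶  IM  (L2)  txn=BusUpgr  M[L2]=20
step 6: P1: store L2 := 88  ⟶  IM  (L2)  txn=∅  M[L2]=20
step 7: P0: load  L2  ⟶  SO  (L2)  txn=BusRd  M[L2]=20
step 8: P1: store L0 := 20  ⟶  IM  (L0)  txn=BusRdX  M[L0]=0
step 9: P1: store L2 := 14  ⟶  IM  (L2)  txn=BusUpgr  M[L2]=20
step 10: P0: store L3 := 63  ⟶  MI  (L3)  txn=BusRdX  M[L3]=30
step 11: P0: store L2 := 47  ⟶  MI  (L2)  txn=BusRdX+Flush  M[L2]=14
step 12: P0: load  L2  ⟶  MI  (L2)  txn=∅  M[L2]=14
step 13: P1: load  L2  ⟶  OS  (L2)  txn=BusRd  M[L2]=14
step 14: P0: load  L2  ⟶  OS  (L2)  txn=∅  M[L2]=14
step 15: P1: store L2 := 36  ⟶  IM  (L2)  txn=BusUpgr+Flush  M[L2]=47
step 16: P1: store L2 := 69  ⟶  IM  (L2)  txn=∅  M[L2]=47
step 17: P1: load  L2  ⟶  IM  (L2)  txn=∅  M[L2]=47
step 18: P0: store L2 := 51  ⟶  MI  (L2)  txn=BusRdX+Flush  M[L2]=69
step 19: P1: load  L1  ⟶  IM  (L1)  txn=∅  M[L1]=80
step 20: P0: load  L2  ⟶  MI  (L2)  txn=∅  M[L2]=69
step 21: P1: store L2 := 14  ⟶  IM  (L2)  txn=BusRdX+Flush  M[L2]=51
step 22: P1: load  L2  ⟶  IM  (L2)  txn=∅  M[L2]=51
step 23: P1: load  L5  ⟶  IE  (L5)  txn=BusRd  M[L5]=30
step 24: P0: store L2 := 80  ⟶  MI  (L2)  txn=BusRdX+Flush  M[L2]=14
step 25: P0: load  L2  ⟶  MI  (L2)  txn=∅  M[L2]=14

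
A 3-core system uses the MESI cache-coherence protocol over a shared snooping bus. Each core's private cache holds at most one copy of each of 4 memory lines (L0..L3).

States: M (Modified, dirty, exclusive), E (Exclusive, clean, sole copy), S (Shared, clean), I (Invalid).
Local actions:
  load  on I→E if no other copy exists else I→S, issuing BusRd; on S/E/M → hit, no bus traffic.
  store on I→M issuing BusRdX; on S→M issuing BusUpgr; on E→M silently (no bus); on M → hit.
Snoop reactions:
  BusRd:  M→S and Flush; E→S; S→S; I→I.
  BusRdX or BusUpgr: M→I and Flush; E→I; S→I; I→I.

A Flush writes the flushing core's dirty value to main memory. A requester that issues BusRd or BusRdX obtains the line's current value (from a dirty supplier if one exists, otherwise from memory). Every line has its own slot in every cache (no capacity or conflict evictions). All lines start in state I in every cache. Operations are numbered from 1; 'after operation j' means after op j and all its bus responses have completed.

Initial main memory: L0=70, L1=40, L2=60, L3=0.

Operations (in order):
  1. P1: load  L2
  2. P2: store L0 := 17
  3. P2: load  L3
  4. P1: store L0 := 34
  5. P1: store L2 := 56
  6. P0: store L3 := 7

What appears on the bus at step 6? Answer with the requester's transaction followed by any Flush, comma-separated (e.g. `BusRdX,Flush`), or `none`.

1. P1: load  L2  bus=[BusRd]  L2: P0=I P1=E P2=I  mem[L2]=60
2. P2: store L0 := 17  bus=[BusRdX]  L0: P0=I P1=I P2=M  mem[L0]=70
3. P2: load  L3  bus=[BusRd]  L3: P0=I P1=I P2=E  mem[L3]=0
4. P1: store L0 := 34  bus=[BusRdX,Flush]  L0: P0=I P1=M P2=I  mem[L0]=17
5. P1: store L2 := 56  bus=[-]  L2: P0=I P1=M P2=I  mem[L2]=60
6. P0: store L3 := 7  bus=[BusRdX]  L3: P0=M P1=I P2=I  mem[L3]=0

bus = BusRdX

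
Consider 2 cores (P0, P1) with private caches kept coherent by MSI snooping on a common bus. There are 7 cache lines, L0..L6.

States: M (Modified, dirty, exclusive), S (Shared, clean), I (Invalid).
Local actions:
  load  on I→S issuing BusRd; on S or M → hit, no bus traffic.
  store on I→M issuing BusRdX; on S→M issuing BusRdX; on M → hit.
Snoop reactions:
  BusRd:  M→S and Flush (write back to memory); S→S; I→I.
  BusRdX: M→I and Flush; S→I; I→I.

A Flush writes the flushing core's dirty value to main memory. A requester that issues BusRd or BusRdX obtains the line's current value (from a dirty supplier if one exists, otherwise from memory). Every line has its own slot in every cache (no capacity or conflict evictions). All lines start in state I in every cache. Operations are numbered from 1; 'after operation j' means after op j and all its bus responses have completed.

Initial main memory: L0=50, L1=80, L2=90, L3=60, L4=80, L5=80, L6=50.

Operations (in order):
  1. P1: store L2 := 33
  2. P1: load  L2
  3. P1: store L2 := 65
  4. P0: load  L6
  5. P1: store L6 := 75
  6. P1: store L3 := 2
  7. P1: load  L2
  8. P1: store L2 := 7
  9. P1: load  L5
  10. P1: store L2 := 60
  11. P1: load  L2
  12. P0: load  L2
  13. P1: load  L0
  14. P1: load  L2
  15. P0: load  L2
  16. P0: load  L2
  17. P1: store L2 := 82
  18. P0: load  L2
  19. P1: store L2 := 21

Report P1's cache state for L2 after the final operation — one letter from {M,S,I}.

state = M

[1] P1: store L2 := 33 | P0:I, P1:M(33) | bus: BusRdX
[2] P1: load  L2 | P0:I, P1:M(33) | bus: none
[3] P1: store L2 := 65 | P0:I, P1:M(65) | bus: none
[4] P0: load  L6 | P0:S(50), P1:I | bus: BusRd
[5] P1: store L6 := 75 | P0:I, P1:M(75) | bus: BusRdX
[6] P1: store L3 := 2 | P0:I, P1:M(2) | bus: BusRdX
[7] P1: load  L2 | P0:I, P1:M(65) | bus: none
[8] P1: store L2 := 7 | P0:I, P1:M(7) | bus: none
[9] P1: load  L5 | P0:I, P1:S(80) | bus: BusRd
[10] P1: store L2 := 60 | P0:I, P1:M(60) | bus: none
[11] P1: load  L2 | P0:I, P1:M(60) | bus: none
[12] P0: load  L2 | P0:S(60), P1:S(60) | bus: BusRd,Flush
[13] P1: load  L0 | P0:I, P1:S(50) | bus: BusRd
[14] P1: load  L2 | P0:S(60), P1:S(60) | bus: none
[15] P0: load  L2 | P0:S(60), P1:S(60) | bus: none
[16] P0: load  L2 | P0:S(60), P1:S(60) | bus: none
[17] P1: store L2 := 82 | P0:I, P1:M(82) | bus: BusRdX
[18] P0: load  L2 | P0:S(82), P1:S(82) | bus: BusRd,Flush
[19] P1: store L2 := 21 | P0:I, P1:M(21) | bus: BusRdX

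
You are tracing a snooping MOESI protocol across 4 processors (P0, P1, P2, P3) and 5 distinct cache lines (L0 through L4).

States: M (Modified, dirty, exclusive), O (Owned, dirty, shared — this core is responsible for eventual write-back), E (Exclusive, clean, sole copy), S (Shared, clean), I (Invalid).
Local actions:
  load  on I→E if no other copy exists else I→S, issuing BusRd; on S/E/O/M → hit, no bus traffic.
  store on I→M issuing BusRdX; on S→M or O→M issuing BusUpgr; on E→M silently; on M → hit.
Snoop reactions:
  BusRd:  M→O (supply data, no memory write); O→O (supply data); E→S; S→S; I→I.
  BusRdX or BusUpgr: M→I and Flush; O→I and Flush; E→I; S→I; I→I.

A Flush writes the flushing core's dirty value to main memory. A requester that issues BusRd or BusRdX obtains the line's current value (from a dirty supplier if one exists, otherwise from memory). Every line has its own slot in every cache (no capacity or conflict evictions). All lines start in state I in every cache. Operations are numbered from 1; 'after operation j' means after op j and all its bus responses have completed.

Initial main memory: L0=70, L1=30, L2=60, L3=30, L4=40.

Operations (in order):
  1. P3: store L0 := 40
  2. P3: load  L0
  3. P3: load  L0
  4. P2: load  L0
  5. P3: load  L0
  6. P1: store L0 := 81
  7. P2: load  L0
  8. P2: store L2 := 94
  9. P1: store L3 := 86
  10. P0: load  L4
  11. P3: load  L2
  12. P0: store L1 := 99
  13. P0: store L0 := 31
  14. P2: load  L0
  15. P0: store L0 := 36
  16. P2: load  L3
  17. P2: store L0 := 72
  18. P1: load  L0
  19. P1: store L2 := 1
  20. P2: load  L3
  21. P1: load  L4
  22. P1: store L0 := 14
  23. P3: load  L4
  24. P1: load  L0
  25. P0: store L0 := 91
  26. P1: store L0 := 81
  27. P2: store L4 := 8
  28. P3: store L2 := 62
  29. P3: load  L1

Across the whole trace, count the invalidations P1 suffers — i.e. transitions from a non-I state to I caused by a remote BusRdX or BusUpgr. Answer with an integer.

  op1 P3: store L0 := 40 → I/I/I/M on L0; bus BusRdX; mem=70
  op2 P3: load  L0 → I/I/I/M on L0; bus (none); mem=70
  op3 P3: load  L0 → I/I/I/M on L0; bus (none); mem=70
  op4 P2: load  L0 → I/I/S/O on L0; bus BusRd; mem=70
  op5 P3: load  L0 → I/I/S/O on L0; bus (none); mem=70
  op6 P1: store L0 := 81 → I/M/I/I on L0; bus BusRdX Flush; mem=40
  op7 P2: load  L0 → I/O/S/I on L0; bus BusRd; mem=40
  op8 P2: store L2 := 94 → I/I/M/I on L2; bus BusRdX; mem=60
  op9 P1: store L3 := 86 → I/M/I/I on L3; bus BusRdX; mem=30
  op10 P0: load  L4 → E/I/I/I on L4; bus BusRd; mem=40
  op11 P3: load  L2 → I/I/O/S on L2; bus BusRd; mem=60
  op12 P0: store L1 := 99 → M/I/I/I on L1; bus BusRdX; mem=30
  op13 P0: store L0 := 31 → M/I/I/I on L0; bus BusRdX Flush; mem=81
  op14 P2: load  L0 → O/I/S/I on L0; bus BusRd; mem=81
  op15 P0: store L0 := 36 → M/I/I/I on L0; bus BusUpgr; mem=81
  op16 P2: load  L3 → I/O/S/I on L3; bus BusRd; mem=30
  op17 P2: store L0 := 72 → I/I/M/I on L0; bus BusRdX Flush; mem=36
  op18 P1: load  L0 → I/S/O/I on L0; bus BusRd; mem=36
  op19 P1: store L2 := 1 → I/M/I/I on L2; bus BusRdX Flush; mem=94
  op20 P2: load  L3 → I/O/S/I on L3; bus (none); mem=30
  op21 P1: load  L4 → S/S/I/I on L4; bus BusRd; mem=40
  op22 P1: store L0 := 14 → I/M/I/I on L0; bus BusUpgr Flush; mem=72
  op23 P3: load  L4 → S/S/I/S on L4; bus BusRd; mem=40
  op24 P1: load  L0 → I/M/I/I on L0; bus (none); mem=72
  op25 P0: store L0 := 91 → M/I/I/I on L0; bus BusRdX Flush; mem=14
  op26 P1: store L0 := 81 → I/M/I/I on L0; bus BusRdX Flush; mem=91
  op27 P2: store L4 := 8 → I/I/M/I on L4; bus BusRdX; mem=40
  op28 P3: store L2 := 62 → I/I/I/M on L2; bus BusRdX Flush; mem=1
  op29 P3: load  L1 → O/I/I/S on L1; bus BusRd; mem=30

invalidations = 4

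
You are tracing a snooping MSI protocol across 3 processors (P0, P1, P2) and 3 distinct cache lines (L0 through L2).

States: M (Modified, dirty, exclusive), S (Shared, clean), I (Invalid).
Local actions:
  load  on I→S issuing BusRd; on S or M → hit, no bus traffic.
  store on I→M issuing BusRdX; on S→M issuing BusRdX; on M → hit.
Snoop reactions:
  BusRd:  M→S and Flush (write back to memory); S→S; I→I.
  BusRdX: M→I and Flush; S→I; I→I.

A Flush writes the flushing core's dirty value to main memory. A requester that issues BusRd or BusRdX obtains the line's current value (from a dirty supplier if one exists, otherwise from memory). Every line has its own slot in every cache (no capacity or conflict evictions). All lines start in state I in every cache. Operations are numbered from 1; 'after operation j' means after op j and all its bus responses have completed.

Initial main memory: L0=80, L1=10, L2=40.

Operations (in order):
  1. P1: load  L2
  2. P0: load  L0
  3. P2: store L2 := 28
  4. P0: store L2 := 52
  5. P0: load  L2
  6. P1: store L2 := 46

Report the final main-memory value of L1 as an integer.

[1] P1: load  L2 | P0:I, P1:S(40), P2:I | bus: BusRd
[2] P0: load  L0 | P0:S(80), P1:I, P2:I | bus: BusRd
[3] P2: store L2 := 28 | P0:I, P1:I, P2:M(28) | bus: BusRdX
[4] P0: store L2 := 52 | P0:M(52), P1:I, P2:I | bus: BusRdX,Flush
[5] P0: load  L2 | P0:M(52), P1:I, P2:I | bus: none
[6] P1: store L2 := 46 | P0:I, P1:M(46), P2:I | bus: BusRdX,Flush

memory[L1] = 10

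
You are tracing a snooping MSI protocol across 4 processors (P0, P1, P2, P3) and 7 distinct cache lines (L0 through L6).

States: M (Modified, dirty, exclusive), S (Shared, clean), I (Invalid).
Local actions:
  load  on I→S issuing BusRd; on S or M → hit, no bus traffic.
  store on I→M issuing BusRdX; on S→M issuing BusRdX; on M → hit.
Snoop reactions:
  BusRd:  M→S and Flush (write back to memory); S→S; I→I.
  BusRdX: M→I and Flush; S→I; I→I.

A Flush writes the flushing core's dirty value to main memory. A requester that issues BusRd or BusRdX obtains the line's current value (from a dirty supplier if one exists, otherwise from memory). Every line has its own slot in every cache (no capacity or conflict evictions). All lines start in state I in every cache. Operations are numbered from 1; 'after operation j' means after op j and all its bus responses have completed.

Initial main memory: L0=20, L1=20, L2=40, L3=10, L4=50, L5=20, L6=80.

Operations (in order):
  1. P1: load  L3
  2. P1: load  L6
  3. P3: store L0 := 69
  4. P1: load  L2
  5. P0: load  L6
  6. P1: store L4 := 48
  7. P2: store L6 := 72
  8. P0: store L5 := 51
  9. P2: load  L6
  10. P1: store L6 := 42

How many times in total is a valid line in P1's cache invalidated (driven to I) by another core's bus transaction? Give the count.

invalidations = 1

  op1 P1: load  L3 → I/S/I/I on L3; bus BusRd; mem=10
  op2 P1: load  L6 → I/S/I/I on L6; bus BusRd; mem=80
  op3 P3: store L0 := 69 → I/I/I/M on L0; bus BusRdX; mem=20
  op4 P1: load  L2 → I/S/I/I on L2; bus BusRd; mem=40
  op5 P0: load  L6 → S/S/I/I on L6; bus BusRd; mem=80
  op6 P1: store L4 := 48 → I/M/I/I on L4; bus BusRdX; mem=50
  op7 P2: store L6 := 72 → I/I/M/I on L6; bus BusRdX; mem=80
  op8 P0: store L5 := 51 → M/I/I/I on L5; bus BusRdX; mem=20
  op9 P2: load  L6 → I/I/M/I on L6; bus (none); mem=80
  op10 P1: store L6 := 42 → I/M/I/I on L6; bus BusRdX Flush; mem=72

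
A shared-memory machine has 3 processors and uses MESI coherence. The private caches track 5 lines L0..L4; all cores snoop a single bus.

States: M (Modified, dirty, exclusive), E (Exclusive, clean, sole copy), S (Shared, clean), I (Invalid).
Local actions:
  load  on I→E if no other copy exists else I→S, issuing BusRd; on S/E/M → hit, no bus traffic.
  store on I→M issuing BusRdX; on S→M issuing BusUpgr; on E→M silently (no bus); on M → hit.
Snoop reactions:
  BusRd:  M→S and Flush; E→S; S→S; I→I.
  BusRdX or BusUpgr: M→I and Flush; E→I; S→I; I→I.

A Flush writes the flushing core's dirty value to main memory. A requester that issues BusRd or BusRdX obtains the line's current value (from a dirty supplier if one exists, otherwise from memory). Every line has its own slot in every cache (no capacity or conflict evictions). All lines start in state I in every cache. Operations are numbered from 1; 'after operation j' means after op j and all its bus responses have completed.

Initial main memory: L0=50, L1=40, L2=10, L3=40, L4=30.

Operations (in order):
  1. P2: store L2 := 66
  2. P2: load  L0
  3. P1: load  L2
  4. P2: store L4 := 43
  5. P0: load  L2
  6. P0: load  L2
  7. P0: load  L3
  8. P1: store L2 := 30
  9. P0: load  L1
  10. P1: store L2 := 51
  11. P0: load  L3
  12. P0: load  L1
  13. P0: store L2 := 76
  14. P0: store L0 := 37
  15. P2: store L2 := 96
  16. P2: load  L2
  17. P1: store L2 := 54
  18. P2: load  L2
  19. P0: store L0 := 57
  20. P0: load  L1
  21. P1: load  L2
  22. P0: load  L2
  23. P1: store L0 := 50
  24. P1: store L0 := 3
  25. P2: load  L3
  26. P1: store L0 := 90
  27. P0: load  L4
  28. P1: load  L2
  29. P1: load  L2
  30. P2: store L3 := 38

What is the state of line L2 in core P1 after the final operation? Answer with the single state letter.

state = S

  op1 P2: store L2 := 66 → I/I/M on L2; bus BusRdX; mem=10
  op2 P2: load  L0 → I/I/E on L0; bus BusRd; mem=50
  op3 P1: load  L2 → I/S/S on L2; bus BusRd Flush; mem=66
  op4 P2: store L4 := 43 → I/I/M on L4; bus BusRdX; mem=30
  op5 P0: load  L2 → S/S/S on L2; bus BusRd; mem=66
  op6 P0: load  L2 → S/S/S on L2; bus (none); mem=66
  op7 P0: load  L3 → E/I/I on L3; bus BusRd; mem=40
  op8 P1: store L2 := 30 → I/M/I on L2; bus BusUpgr; mem=66
  op9 P0: load  L1 → E/I/I on L1; bus BusRd; mem=40
  op10 P1: store L2 := 51 → I/M/I on L2; bus (none); mem=66
  op11 P0: load  L3 → E/I/I on L3; bus (none); mem=40
  op12 P0: load  L1 → E/I/I on L1; bus (none); mem=40
  op13 P0: store L2 := 76 → M/I/I on L2; bus BusRdX Flush; mem=51
  op14 P0: store L0 := 37 → M/I/I on L0; bus BusRdX; mem=50
  op15 P2: store L2 := 96 → I/I/M on L2; bus BusRdX Flush; mem=76
  op16 P2: load  L2 → I/I/M on L2; bus (none); mem=76
  op17 P1: store L2 := 54 → I/M/I on L2; bus BusRdX Flush; mem=96
  op18 P2: load  L2 → I/S/S on L2; bus BusRd Flush; mem=54
  op19 P0: store L0 := 57 → M/I/I on L0; bus (none); mem=50
  op20 P0: load  L1 → E/I/I on L1; bus (none); mem=40
  op21 P1: load  L2 → I/S/S on L2; bus (none); mem=54
  op22 P0: load  L2 → S/S/S on L2; bus BusRd; mem=54
  op23 P1: store L0 := 50 → I/M/I on L0; bus BusRdX Flush; mem=57
  op24 P1: store L0 := 3 → I/M/I on L0; bus (none); mem=57
  op25 P2: load  L3 → S/I/S on L3; bus BusRd; mem=40
  op26 P1: store L0 := 90 → I/M/I on L0; bus (none); mem=57
  op27 P0: load  L4 → S/I/S on L4; bus BusRd Flush; mem=43
  op28 P1: load  L2 → S/S/S on L2; bus (none); mem=54
  op29 P1: load  L2 → S/S/S on L2; bus (none); mem=54
  op30 P2: store L3 := 38 → I/I/M on L3; bus BusUpgr; mem=40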